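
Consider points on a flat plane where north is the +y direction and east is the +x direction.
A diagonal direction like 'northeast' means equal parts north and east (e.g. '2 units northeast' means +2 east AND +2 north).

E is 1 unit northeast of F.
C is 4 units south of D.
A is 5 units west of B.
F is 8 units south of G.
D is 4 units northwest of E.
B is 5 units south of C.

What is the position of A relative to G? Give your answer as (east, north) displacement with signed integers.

Place G at the origin (east=0, north=0).
  F is 8 units south of G: delta (east=+0, north=-8); F at (east=0, north=-8).
  E is 1 unit northeast of F: delta (east=+1, north=+1); E at (east=1, north=-7).
  D is 4 units northwest of E: delta (east=-4, north=+4); D at (east=-3, north=-3).
  C is 4 units south of D: delta (east=+0, north=-4); C at (east=-3, north=-7).
  B is 5 units south of C: delta (east=+0, north=-5); B at (east=-3, north=-12).
  A is 5 units west of B: delta (east=-5, north=+0); A at (east=-8, north=-12).
Therefore A relative to G: (east=-8, north=-12).

Answer: A is at (east=-8, north=-12) relative to G.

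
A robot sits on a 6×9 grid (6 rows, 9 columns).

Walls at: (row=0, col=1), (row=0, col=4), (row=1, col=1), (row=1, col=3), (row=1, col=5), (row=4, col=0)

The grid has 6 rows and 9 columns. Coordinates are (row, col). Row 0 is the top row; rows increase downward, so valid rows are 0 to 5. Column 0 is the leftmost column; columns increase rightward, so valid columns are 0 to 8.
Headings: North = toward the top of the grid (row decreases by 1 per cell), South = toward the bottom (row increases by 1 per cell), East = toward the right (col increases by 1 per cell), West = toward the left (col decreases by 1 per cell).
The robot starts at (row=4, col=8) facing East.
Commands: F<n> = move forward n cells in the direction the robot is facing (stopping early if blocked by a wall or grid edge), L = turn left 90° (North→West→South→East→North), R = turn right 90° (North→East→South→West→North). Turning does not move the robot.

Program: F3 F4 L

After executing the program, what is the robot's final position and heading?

Start: (row=4, col=8), facing East
  F3: move forward 0/3 (blocked), now at (row=4, col=8)
  F4: move forward 0/4 (blocked), now at (row=4, col=8)
  L: turn left, now facing North
Final: (row=4, col=8), facing North

Answer: Final position: (row=4, col=8), facing North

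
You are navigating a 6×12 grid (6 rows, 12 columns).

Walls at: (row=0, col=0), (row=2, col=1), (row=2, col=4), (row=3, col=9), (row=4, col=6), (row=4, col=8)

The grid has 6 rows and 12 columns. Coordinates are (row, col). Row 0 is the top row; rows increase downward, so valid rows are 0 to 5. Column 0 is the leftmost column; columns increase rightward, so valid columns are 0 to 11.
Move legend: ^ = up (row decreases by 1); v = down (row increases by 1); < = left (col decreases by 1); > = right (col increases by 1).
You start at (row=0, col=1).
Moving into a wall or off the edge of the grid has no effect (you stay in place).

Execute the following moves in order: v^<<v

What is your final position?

Start: (row=0, col=1)
  v (down): (row=0, col=1) -> (row=1, col=1)
  ^ (up): (row=1, col=1) -> (row=0, col=1)
  < (left): blocked, stay at (row=0, col=1)
  < (left): blocked, stay at (row=0, col=1)
  v (down): (row=0, col=1) -> (row=1, col=1)
Final: (row=1, col=1)

Answer: Final position: (row=1, col=1)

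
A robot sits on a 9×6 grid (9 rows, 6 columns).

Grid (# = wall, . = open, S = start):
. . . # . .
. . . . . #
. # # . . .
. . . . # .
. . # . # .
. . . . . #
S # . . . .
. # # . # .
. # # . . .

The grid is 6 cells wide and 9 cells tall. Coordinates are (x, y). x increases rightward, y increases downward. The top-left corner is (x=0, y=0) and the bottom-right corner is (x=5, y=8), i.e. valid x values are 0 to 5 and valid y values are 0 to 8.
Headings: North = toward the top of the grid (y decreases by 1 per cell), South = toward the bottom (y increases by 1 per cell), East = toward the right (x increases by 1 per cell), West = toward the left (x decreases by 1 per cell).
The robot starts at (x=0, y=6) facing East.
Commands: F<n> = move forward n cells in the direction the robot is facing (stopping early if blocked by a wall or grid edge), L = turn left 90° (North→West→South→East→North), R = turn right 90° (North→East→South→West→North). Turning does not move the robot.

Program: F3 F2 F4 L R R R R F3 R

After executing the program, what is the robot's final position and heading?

Answer: Final position: (x=0, y=3), facing East

Derivation:
Start: (x=0, y=6), facing East
  F3: move forward 0/3 (blocked), now at (x=0, y=6)
  F2: move forward 0/2 (blocked), now at (x=0, y=6)
  F4: move forward 0/4 (blocked), now at (x=0, y=6)
  L: turn left, now facing North
  R: turn right, now facing East
  R: turn right, now facing South
  R: turn right, now facing West
  R: turn right, now facing North
  F3: move forward 3, now at (x=0, y=3)
  R: turn right, now facing East
Final: (x=0, y=3), facing East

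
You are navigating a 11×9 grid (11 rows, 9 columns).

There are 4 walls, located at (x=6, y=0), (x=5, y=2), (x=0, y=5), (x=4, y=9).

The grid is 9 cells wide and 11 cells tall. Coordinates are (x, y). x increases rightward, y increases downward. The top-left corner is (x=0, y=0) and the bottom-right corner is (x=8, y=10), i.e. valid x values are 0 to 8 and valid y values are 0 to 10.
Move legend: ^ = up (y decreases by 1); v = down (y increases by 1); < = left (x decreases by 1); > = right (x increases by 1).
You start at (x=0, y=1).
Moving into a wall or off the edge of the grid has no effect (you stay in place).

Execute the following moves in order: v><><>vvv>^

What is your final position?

Start: (x=0, y=1)
  v (down): (x=0, y=1) -> (x=0, y=2)
  > (right): (x=0, y=2) -> (x=1, y=2)
  < (left): (x=1, y=2) -> (x=0, y=2)
  > (right): (x=0, y=2) -> (x=1, y=2)
  < (left): (x=1, y=2) -> (x=0, y=2)
  > (right): (x=0, y=2) -> (x=1, y=2)
  v (down): (x=1, y=2) -> (x=1, y=3)
  v (down): (x=1, y=3) -> (x=1, y=4)
  v (down): (x=1, y=4) -> (x=1, y=5)
  > (right): (x=1, y=5) -> (x=2, y=5)
  ^ (up): (x=2, y=5) -> (x=2, y=4)
Final: (x=2, y=4)

Answer: Final position: (x=2, y=4)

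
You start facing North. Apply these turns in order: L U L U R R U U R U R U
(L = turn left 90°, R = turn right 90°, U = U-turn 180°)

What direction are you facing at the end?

Start: North
  L (left (90° counter-clockwise)) -> West
  U (U-turn (180°)) -> East
  L (left (90° counter-clockwise)) -> North
  U (U-turn (180°)) -> South
  R (right (90° clockwise)) -> West
  R (right (90° clockwise)) -> North
  U (U-turn (180°)) -> South
  U (U-turn (180°)) -> North
  R (right (90° clockwise)) -> East
  U (U-turn (180°)) -> West
  R (right (90° clockwise)) -> North
  U (U-turn (180°)) -> South
Final: South

Answer: Final heading: South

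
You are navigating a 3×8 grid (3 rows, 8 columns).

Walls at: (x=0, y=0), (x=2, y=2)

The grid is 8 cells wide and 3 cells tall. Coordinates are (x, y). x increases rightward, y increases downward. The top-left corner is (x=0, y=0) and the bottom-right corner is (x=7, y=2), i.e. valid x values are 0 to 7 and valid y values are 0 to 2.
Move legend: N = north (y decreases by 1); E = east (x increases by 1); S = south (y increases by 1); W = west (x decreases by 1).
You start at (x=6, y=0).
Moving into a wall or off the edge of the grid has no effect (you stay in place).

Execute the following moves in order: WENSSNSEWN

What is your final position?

Answer: Final position: (x=6, y=1)

Derivation:
Start: (x=6, y=0)
  W (west): (x=6, y=0) -> (x=5, y=0)
  E (east): (x=5, y=0) -> (x=6, y=0)
  N (north): blocked, stay at (x=6, y=0)
  S (south): (x=6, y=0) -> (x=6, y=1)
  S (south): (x=6, y=1) -> (x=6, y=2)
  N (north): (x=6, y=2) -> (x=6, y=1)
  S (south): (x=6, y=1) -> (x=6, y=2)
  E (east): (x=6, y=2) -> (x=7, y=2)
  W (west): (x=7, y=2) -> (x=6, y=2)
  N (north): (x=6, y=2) -> (x=6, y=1)
Final: (x=6, y=1)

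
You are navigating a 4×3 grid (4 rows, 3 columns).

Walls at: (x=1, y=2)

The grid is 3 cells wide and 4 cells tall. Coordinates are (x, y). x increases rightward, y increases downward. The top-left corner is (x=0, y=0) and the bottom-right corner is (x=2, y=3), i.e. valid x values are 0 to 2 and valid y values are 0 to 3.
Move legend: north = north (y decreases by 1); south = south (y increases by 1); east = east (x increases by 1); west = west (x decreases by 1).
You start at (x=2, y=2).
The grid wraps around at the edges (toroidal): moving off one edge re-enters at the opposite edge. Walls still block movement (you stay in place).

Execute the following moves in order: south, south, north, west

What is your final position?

Answer: Final position: (x=1, y=3)

Derivation:
Start: (x=2, y=2)
  south (south): (x=2, y=2) -> (x=2, y=3)
  south (south): (x=2, y=3) -> (x=2, y=0)
  north (north): (x=2, y=0) -> (x=2, y=3)
  west (west): (x=2, y=3) -> (x=1, y=3)
Final: (x=1, y=3)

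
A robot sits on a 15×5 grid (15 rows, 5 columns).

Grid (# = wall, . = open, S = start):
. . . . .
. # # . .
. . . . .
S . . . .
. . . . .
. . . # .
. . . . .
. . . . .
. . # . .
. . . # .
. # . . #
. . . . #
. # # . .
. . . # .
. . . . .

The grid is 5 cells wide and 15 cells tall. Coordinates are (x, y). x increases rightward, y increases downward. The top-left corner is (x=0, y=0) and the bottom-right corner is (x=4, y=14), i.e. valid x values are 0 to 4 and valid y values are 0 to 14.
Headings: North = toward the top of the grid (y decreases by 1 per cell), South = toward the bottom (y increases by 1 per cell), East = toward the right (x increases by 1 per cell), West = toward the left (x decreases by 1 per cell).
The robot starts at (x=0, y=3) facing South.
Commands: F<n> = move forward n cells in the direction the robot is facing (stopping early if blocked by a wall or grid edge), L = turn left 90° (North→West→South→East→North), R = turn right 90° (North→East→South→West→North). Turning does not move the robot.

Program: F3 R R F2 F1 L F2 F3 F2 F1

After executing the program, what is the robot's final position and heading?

Answer: Final position: (x=0, y=3), facing West

Derivation:
Start: (x=0, y=3), facing South
  F3: move forward 3, now at (x=0, y=6)
  R: turn right, now facing West
  R: turn right, now facing North
  F2: move forward 2, now at (x=0, y=4)
  F1: move forward 1, now at (x=0, y=3)
  L: turn left, now facing West
  F2: move forward 0/2 (blocked), now at (x=0, y=3)
  F3: move forward 0/3 (blocked), now at (x=0, y=3)
  F2: move forward 0/2 (blocked), now at (x=0, y=3)
  F1: move forward 0/1 (blocked), now at (x=0, y=3)
Final: (x=0, y=3), facing West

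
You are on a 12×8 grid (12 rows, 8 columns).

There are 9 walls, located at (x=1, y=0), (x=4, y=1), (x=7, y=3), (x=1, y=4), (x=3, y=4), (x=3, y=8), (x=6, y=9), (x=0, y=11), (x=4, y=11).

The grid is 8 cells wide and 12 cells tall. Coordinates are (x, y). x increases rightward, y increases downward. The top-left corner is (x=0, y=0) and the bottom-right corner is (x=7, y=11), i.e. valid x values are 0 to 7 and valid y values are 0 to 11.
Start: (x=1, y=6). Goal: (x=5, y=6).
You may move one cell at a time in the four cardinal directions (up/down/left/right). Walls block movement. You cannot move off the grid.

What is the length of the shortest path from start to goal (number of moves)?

BFS from (x=1, y=6) until reaching (x=5, y=6):
  Distance 0: (x=1, y=6)
  Distance 1: (x=1, y=5), (x=0, y=6), (x=2, y=6), (x=1, y=7)
  Distance 2: (x=0, y=5), (x=2, y=5), (x=3, y=6), (x=0, y=7), (x=2, y=7), (x=1, y=8)
  Distance 3: (x=0, y=4), (x=2, y=4), (x=3, y=5), (x=4, y=6), (x=3, y=7), (x=0, y=8), (x=2, y=8), (x=1, y=9)
  Distance 4: (x=0, y=3), (x=2, y=3), (x=4, y=5), (x=5, y=6), (x=4, y=7), (x=0, y=9), (x=2, y=9), (x=1, y=10)  <- goal reached here
One shortest path (4 moves): (x=1, y=6) -> (x=2, y=6) -> (x=3, y=6) -> (x=4, y=6) -> (x=5, y=6)

Answer: Shortest path length: 4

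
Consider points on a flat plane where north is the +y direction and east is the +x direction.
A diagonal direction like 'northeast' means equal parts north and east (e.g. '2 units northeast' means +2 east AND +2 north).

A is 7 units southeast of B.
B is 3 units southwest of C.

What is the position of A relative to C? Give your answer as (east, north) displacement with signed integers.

Place C at the origin (east=0, north=0).
  B is 3 units southwest of C: delta (east=-3, north=-3); B at (east=-3, north=-3).
  A is 7 units southeast of B: delta (east=+7, north=-7); A at (east=4, north=-10).
Therefore A relative to C: (east=4, north=-10).

Answer: A is at (east=4, north=-10) relative to C.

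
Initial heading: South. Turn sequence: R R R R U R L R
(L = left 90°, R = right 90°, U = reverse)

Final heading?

Answer: Final heading: East

Derivation:
Start: South
  R (right (90° clockwise)) -> West
  R (right (90° clockwise)) -> North
  R (right (90° clockwise)) -> East
  R (right (90° clockwise)) -> South
  U (U-turn (180°)) -> North
  R (right (90° clockwise)) -> East
  L (left (90° counter-clockwise)) -> North
  R (right (90° clockwise)) -> East
Final: East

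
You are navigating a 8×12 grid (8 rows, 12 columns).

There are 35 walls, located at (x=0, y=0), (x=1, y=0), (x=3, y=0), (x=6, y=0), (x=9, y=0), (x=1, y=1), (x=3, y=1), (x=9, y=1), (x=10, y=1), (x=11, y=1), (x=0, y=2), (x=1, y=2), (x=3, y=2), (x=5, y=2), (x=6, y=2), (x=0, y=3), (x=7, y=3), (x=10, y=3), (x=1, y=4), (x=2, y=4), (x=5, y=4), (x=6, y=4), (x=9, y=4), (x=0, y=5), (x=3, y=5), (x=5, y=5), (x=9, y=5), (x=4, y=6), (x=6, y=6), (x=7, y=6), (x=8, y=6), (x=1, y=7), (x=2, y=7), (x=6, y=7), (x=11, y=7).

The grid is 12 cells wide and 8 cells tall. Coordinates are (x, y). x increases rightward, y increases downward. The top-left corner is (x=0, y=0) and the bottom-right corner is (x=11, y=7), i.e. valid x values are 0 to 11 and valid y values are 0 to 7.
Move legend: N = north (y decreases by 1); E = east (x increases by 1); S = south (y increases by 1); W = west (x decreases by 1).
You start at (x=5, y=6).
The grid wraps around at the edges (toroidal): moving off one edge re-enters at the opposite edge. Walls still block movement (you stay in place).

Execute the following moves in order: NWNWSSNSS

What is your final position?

Answer: Final position: (x=5, y=1)

Derivation:
Start: (x=5, y=6)
  N (north): blocked, stay at (x=5, y=6)
  W (west): blocked, stay at (x=5, y=6)
  N (north): blocked, stay at (x=5, y=6)
  W (west): blocked, stay at (x=5, y=6)
  S (south): (x=5, y=6) -> (x=5, y=7)
  S (south): (x=5, y=7) -> (x=5, y=0)
  N (north): (x=5, y=0) -> (x=5, y=7)
  S (south): (x=5, y=7) -> (x=5, y=0)
  S (south): (x=5, y=0) -> (x=5, y=1)
Final: (x=5, y=1)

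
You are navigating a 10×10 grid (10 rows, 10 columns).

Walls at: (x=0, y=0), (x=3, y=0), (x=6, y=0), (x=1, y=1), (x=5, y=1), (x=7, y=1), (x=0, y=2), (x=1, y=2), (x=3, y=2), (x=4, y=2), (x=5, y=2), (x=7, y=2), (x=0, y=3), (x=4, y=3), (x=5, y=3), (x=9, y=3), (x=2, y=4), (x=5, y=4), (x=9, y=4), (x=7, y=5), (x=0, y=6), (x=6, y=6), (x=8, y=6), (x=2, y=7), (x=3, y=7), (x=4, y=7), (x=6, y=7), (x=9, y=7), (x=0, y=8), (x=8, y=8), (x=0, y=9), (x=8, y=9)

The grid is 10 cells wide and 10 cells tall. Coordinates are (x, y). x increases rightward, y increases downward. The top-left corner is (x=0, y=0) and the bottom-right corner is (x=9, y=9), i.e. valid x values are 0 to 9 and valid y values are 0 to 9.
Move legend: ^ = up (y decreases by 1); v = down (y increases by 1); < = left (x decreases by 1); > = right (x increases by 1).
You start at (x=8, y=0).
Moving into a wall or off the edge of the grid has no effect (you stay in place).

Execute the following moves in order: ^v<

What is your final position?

Answer: Final position: (x=8, y=1)

Derivation:
Start: (x=8, y=0)
  ^ (up): blocked, stay at (x=8, y=0)
  v (down): (x=8, y=0) -> (x=8, y=1)
  < (left): blocked, stay at (x=8, y=1)
Final: (x=8, y=1)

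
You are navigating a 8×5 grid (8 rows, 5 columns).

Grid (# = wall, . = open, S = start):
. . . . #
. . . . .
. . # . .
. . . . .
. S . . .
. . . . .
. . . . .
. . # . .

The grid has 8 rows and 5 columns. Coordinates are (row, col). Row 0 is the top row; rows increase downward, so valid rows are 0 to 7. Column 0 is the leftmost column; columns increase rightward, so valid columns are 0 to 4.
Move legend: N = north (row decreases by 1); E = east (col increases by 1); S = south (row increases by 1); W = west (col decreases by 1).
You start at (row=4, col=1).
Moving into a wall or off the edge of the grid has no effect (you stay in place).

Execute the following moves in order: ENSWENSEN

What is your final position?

Answer: Final position: (row=3, col=3)

Derivation:
Start: (row=4, col=1)
  E (east): (row=4, col=1) -> (row=4, col=2)
  N (north): (row=4, col=2) -> (row=3, col=2)
  S (south): (row=3, col=2) -> (row=4, col=2)
  W (west): (row=4, col=2) -> (row=4, col=1)
  E (east): (row=4, col=1) -> (row=4, col=2)
  N (north): (row=4, col=2) -> (row=3, col=2)
  S (south): (row=3, col=2) -> (row=4, col=2)
  E (east): (row=4, col=2) -> (row=4, col=3)
  N (north): (row=4, col=3) -> (row=3, col=3)
Final: (row=3, col=3)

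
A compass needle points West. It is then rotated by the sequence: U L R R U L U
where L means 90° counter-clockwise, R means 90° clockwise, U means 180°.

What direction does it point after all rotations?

Start: West
  U (U-turn (180°)) -> East
  L (left (90° counter-clockwise)) -> North
  R (right (90° clockwise)) -> East
  R (right (90° clockwise)) -> South
  U (U-turn (180°)) -> North
  L (left (90° counter-clockwise)) -> West
  U (U-turn (180°)) -> East
Final: East

Answer: Final heading: East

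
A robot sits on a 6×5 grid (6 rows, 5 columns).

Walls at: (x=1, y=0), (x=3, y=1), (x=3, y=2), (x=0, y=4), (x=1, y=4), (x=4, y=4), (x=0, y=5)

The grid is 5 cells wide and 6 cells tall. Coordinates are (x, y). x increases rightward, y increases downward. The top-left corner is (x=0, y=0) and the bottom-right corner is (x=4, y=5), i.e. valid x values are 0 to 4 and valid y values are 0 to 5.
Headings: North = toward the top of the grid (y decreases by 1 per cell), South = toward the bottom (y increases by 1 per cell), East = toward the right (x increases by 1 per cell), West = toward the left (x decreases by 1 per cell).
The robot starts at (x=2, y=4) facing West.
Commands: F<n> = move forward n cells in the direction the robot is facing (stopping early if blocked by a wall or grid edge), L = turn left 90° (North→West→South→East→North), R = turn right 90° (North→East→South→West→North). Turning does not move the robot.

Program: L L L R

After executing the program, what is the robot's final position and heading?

Answer: Final position: (x=2, y=4), facing East

Derivation:
Start: (x=2, y=4), facing West
  L: turn left, now facing South
  L: turn left, now facing East
  L: turn left, now facing North
  R: turn right, now facing East
Final: (x=2, y=4), facing East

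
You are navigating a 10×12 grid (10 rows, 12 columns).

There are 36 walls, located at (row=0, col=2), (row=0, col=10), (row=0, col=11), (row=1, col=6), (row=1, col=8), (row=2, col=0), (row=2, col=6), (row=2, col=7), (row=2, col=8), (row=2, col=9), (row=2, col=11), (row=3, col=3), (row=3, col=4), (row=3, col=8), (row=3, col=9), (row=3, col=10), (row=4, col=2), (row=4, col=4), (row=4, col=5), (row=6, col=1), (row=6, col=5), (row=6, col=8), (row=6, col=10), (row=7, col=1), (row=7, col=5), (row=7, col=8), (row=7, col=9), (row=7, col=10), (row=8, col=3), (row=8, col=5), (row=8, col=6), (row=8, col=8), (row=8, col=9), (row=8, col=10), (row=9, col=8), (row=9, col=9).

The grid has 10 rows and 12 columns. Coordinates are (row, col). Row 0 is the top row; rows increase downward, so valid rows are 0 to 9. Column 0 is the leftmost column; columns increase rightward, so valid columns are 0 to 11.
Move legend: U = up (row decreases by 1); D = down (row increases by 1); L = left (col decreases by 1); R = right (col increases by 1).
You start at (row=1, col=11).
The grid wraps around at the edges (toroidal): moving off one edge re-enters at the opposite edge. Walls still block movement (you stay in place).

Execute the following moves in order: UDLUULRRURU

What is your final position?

Answer: Final position: (row=0, col=0)

Derivation:
Start: (row=1, col=11)
  U (up): blocked, stay at (row=1, col=11)
  D (down): blocked, stay at (row=1, col=11)
  L (left): (row=1, col=11) -> (row=1, col=10)
  U (up): blocked, stay at (row=1, col=10)
  U (up): blocked, stay at (row=1, col=10)
  L (left): (row=1, col=10) -> (row=1, col=9)
  R (right): (row=1, col=9) -> (row=1, col=10)
  R (right): (row=1, col=10) -> (row=1, col=11)
  U (up): blocked, stay at (row=1, col=11)
  R (right): (row=1, col=11) -> (row=1, col=0)
  U (up): (row=1, col=0) -> (row=0, col=0)
Final: (row=0, col=0)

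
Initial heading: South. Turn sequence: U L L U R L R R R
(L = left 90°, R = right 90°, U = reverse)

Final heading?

Answer: Final heading: West

Derivation:
Start: South
  U (U-turn (180°)) -> North
  L (left (90° counter-clockwise)) -> West
  L (left (90° counter-clockwise)) -> South
  U (U-turn (180°)) -> North
  R (right (90° clockwise)) -> East
  L (left (90° counter-clockwise)) -> North
  R (right (90° clockwise)) -> East
  R (right (90° clockwise)) -> South
  R (right (90° clockwise)) -> West
Final: West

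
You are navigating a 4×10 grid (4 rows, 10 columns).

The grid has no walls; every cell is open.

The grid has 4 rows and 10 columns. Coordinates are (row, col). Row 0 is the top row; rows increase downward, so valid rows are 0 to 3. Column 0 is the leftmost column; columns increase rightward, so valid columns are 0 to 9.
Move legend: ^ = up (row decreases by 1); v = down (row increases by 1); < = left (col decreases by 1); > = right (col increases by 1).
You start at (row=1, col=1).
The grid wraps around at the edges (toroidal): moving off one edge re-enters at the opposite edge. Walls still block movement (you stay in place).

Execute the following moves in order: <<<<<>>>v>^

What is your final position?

Start: (row=1, col=1)
  < (left): (row=1, col=1) -> (row=1, col=0)
  < (left): (row=1, col=0) -> (row=1, col=9)
  < (left): (row=1, col=9) -> (row=1, col=8)
  < (left): (row=1, col=8) -> (row=1, col=7)
  < (left): (row=1, col=7) -> (row=1, col=6)
  > (right): (row=1, col=6) -> (row=1, col=7)
  > (right): (row=1, col=7) -> (row=1, col=8)
  > (right): (row=1, col=8) -> (row=1, col=9)
  v (down): (row=1, col=9) -> (row=2, col=9)
  > (right): (row=2, col=9) -> (row=2, col=0)
  ^ (up): (row=2, col=0) -> (row=1, col=0)
Final: (row=1, col=0)

Answer: Final position: (row=1, col=0)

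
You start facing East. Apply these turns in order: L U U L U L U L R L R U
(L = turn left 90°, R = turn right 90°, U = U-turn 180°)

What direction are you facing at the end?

Start: East
  L (left (90° counter-clockwise)) -> North
  U (U-turn (180°)) -> South
  U (U-turn (180°)) -> North
  L (left (90° counter-clockwise)) -> West
  U (U-turn (180°)) -> East
  L (left (90° counter-clockwise)) -> North
  U (U-turn (180°)) -> South
  L (left (90° counter-clockwise)) -> East
  R (right (90° clockwise)) -> South
  L (left (90° counter-clockwise)) -> East
  R (right (90° clockwise)) -> South
  U (U-turn (180°)) -> North
Final: North

Answer: Final heading: North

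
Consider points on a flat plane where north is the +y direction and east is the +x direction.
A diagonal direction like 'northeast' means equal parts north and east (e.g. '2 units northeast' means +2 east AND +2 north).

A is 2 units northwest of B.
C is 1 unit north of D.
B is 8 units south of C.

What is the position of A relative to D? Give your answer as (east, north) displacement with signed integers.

Answer: A is at (east=-2, north=-5) relative to D.

Derivation:
Place D at the origin (east=0, north=0).
  C is 1 unit north of D: delta (east=+0, north=+1); C at (east=0, north=1).
  B is 8 units south of C: delta (east=+0, north=-8); B at (east=0, north=-7).
  A is 2 units northwest of B: delta (east=-2, north=+2); A at (east=-2, north=-5).
Therefore A relative to D: (east=-2, north=-5).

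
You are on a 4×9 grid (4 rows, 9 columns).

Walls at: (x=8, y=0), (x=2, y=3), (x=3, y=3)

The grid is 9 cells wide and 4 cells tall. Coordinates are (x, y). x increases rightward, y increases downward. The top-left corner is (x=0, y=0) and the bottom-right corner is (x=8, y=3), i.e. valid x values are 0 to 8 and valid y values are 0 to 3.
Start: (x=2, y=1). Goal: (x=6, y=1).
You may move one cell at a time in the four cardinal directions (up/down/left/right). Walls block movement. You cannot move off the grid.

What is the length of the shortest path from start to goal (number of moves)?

BFS from (x=2, y=1) until reaching (x=6, y=1):
  Distance 0: (x=2, y=1)
  Distance 1: (x=2, y=0), (x=1, y=1), (x=3, y=1), (x=2, y=2)
  Distance 2: (x=1, y=0), (x=3, y=0), (x=0, y=1), (x=4, y=1), (x=1, y=2), (x=3, y=2)
  Distance 3: (x=0, y=0), (x=4, y=0), (x=5, y=1), (x=0, y=2), (x=4, y=2), (x=1, y=3)
  Distance 4: (x=5, y=0), (x=6, y=1), (x=5, y=2), (x=0, y=3), (x=4, y=3)  <- goal reached here
One shortest path (4 moves): (x=2, y=1) -> (x=3, y=1) -> (x=4, y=1) -> (x=5, y=1) -> (x=6, y=1)

Answer: Shortest path length: 4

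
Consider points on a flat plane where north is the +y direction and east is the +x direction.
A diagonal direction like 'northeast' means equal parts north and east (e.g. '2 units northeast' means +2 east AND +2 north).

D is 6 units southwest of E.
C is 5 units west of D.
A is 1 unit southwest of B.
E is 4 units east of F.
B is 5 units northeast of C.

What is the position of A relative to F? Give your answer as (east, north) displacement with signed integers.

Place F at the origin (east=0, north=0).
  E is 4 units east of F: delta (east=+4, north=+0); E at (east=4, north=0).
  D is 6 units southwest of E: delta (east=-6, north=-6); D at (east=-2, north=-6).
  C is 5 units west of D: delta (east=-5, north=+0); C at (east=-7, north=-6).
  B is 5 units northeast of C: delta (east=+5, north=+5); B at (east=-2, north=-1).
  A is 1 unit southwest of B: delta (east=-1, north=-1); A at (east=-3, north=-2).
Therefore A relative to F: (east=-3, north=-2).

Answer: A is at (east=-3, north=-2) relative to F.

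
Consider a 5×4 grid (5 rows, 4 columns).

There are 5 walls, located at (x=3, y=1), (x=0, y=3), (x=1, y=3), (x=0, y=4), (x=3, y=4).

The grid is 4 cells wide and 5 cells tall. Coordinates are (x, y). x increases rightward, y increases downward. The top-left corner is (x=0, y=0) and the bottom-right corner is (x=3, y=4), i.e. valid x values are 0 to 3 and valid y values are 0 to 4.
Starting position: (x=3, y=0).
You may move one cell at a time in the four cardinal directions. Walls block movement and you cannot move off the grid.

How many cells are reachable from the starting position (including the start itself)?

Answer: Reachable cells: 15

Derivation:
BFS flood-fill from (x=3, y=0):
  Distance 0: (x=3, y=0)
  Distance 1: (x=2, y=0)
  Distance 2: (x=1, y=0), (x=2, y=1)
  Distance 3: (x=0, y=0), (x=1, y=1), (x=2, y=2)
  Distance 4: (x=0, y=1), (x=1, y=2), (x=3, y=2), (x=2, y=3)
  Distance 5: (x=0, y=2), (x=3, y=3), (x=2, y=4)
  Distance 6: (x=1, y=4)
Total reachable: 15 (grid has 15 open cells total)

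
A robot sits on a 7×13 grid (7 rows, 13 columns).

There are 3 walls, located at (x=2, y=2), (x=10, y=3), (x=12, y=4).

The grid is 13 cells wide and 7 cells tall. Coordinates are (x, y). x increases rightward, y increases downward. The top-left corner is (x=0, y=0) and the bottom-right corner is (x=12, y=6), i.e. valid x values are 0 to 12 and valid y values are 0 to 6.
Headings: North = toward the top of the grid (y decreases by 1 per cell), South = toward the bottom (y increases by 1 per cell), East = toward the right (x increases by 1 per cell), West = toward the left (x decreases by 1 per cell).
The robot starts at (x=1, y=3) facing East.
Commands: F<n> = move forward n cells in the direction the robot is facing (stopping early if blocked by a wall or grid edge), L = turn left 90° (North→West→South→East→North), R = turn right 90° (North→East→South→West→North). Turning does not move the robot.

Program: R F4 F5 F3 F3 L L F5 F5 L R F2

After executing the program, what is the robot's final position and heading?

Start: (x=1, y=3), facing East
  R: turn right, now facing South
  F4: move forward 3/4 (blocked), now at (x=1, y=6)
  F5: move forward 0/5 (blocked), now at (x=1, y=6)
  F3: move forward 0/3 (blocked), now at (x=1, y=6)
  F3: move forward 0/3 (blocked), now at (x=1, y=6)
  L: turn left, now facing East
  L: turn left, now facing North
  F5: move forward 5, now at (x=1, y=1)
  F5: move forward 1/5 (blocked), now at (x=1, y=0)
  L: turn left, now facing West
  R: turn right, now facing North
  F2: move forward 0/2 (blocked), now at (x=1, y=0)
Final: (x=1, y=0), facing North

Answer: Final position: (x=1, y=0), facing North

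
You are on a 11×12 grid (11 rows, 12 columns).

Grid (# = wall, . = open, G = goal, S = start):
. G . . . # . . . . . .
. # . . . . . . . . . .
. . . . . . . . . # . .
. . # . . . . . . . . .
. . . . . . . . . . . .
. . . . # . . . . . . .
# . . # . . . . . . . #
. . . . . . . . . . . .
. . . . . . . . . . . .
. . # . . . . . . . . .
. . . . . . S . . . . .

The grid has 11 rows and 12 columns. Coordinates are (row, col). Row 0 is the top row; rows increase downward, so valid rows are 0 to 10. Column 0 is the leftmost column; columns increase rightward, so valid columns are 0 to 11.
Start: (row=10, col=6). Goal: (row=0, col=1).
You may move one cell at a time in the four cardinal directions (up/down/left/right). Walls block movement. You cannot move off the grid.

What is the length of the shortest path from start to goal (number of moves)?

BFS from (row=10, col=6) until reaching (row=0, col=1):
  Distance 0: (row=10, col=6)
  Distance 1: (row=9, col=6), (row=10, col=5), (row=10, col=7)
  Distance 2: (row=8, col=6), (row=9, col=5), (row=9, col=7), (row=10, col=4), (row=10, col=8)
  Distance 3: (row=7, col=6), (row=8, col=5), (row=8, col=7), (row=9, col=4), (row=9, col=8), (row=10, col=3), (row=10, col=9)
  Distance 4: (row=6, col=6), (row=7, col=5), (row=7, col=7), (row=8, col=4), (row=8, col=8), (row=9, col=3), (row=9, col=9), (row=10, col=2), (row=10, col=10)
  Distance 5: (row=5, col=6), (row=6, col=5), (row=6, col=7), (row=7, col=4), (row=7, col=8), (row=8, col=3), (row=8, col=9), (row=9, col=10), (row=10, col=1), (row=10, col=11)
  Distance 6: (row=4, col=6), (row=5, col=5), (row=5, col=7), (row=6, col=4), (row=6, col=8), (row=7, col=3), (row=7, col=9), (row=8, col=2), (row=8, col=10), (row=9, col=1), (row=9, col=11), (row=10, col=0)
  Distance 7: (row=3, col=6), (row=4, col=5), (row=4, col=7), (row=5, col=8), (row=6, col=9), (row=7, col=2), (row=7, col=10), (row=8, col=1), (row=8, col=11), (row=9, col=0)
  Distance 8: (row=2, col=6), (row=3, col=5), (row=3, col=7), (row=4, col=4), (row=4, col=8), (row=5, col=9), (row=6, col=2), (row=6, col=10), (row=7, col=1), (row=7, col=11), (row=8, col=0)
  Distance 9: (row=1, col=6), (row=2, col=5), (row=2, col=7), (row=3, col=4), (row=3, col=8), (row=4, col=3), (row=4, col=9), (row=5, col=2), (row=5, col=10), (row=6, col=1), (row=7, col=0)
  Distance 10: (row=0, col=6), (row=1, col=5), (row=1, col=7), (row=2, col=4), (row=2, col=8), (row=3, col=3), (row=3, col=9), (row=4, col=2), (row=4, col=10), (row=5, col=1), (row=5, col=3), (row=5, col=11)
  Distance 11: (row=0, col=7), (row=1, col=4), (row=1, col=8), (row=2, col=3), (row=3, col=10), (row=4, col=1), (row=4, col=11), (row=5, col=0)
  Distance 12: (row=0, col=4), (row=0, col=8), (row=1, col=3), (row=1, col=9), (row=2, col=2), (row=2, col=10), (row=3, col=1), (row=3, col=11), (row=4, col=0)
  Distance 13: (row=0, col=3), (row=0, col=9), (row=1, col=2), (row=1, col=10), (row=2, col=1), (row=2, col=11), (row=3, col=0)
  Distance 14: (row=0, col=2), (row=0, col=10), (row=1, col=11), (row=2, col=0)
  Distance 15: (row=0, col=1), (row=0, col=11), (row=1, col=0)  <- goal reached here
One shortest path (15 moves): (row=10, col=6) -> (row=10, col=5) -> (row=9, col=5) -> (row=8, col=5) -> (row=7, col=5) -> (row=6, col=5) -> (row=5, col=5) -> (row=4, col=5) -> (row=4, col=4) -> (row=4, col=3) -> (row=3, col=3) -> (row=2, col=3) -> (row=2, col=2) -> (row=1, col=2) -> (row=0, col=2) -> (row=0, col=1)

Answer: Shortest path length: 15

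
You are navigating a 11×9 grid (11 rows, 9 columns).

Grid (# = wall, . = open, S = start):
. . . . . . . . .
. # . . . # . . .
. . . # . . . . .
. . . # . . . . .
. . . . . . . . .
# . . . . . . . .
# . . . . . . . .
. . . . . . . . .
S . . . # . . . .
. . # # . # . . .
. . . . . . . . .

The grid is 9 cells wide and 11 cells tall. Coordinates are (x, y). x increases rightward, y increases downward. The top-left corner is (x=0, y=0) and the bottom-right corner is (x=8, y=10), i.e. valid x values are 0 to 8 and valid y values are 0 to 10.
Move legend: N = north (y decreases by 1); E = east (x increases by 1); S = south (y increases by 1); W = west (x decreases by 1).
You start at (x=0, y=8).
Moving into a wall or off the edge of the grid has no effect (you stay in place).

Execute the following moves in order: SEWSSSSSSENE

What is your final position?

Answer: Final position: (x=1, y=9)

Derivation:
Start: (x=0, y=8)
  S (south): (x=0, y=8) -> (x=0, y=9)
  E (east): (x=0, y=9) -> (x=1, y=9)
  W (west): (x=1, y=9) -> (x=0, y=9)
  S (south): (x=0, y=9) -> (x=0, y=10)
  [×5]S (south): blocked, stay at (x=0, y=10)
  E (east): (x=0, y=10) -> (x=1, y=10)
  N (north): (x=1, y=10) -> (x=1, y=9)
  E (east): blocked, stay at (x=1, y=9)
Final: (x=1, y=9)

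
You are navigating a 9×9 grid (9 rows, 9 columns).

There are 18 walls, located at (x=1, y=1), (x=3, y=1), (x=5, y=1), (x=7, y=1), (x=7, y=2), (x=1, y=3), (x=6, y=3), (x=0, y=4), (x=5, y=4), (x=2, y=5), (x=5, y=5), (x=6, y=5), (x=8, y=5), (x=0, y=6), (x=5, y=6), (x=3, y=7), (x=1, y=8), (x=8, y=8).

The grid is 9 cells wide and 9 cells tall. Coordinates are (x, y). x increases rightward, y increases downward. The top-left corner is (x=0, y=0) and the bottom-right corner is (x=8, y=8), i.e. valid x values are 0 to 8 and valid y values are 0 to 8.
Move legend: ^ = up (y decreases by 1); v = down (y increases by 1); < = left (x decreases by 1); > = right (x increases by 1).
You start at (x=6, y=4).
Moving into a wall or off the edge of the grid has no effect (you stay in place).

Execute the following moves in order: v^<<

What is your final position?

Answer: Final position: (x=6, y=4)

Derivation:
Start: (x=6, y=4)
  v (down): blocked, stay at (x=6, y=4)
  ^ (up): blocked, stay at (x=6, y=4)
  < (left): blocked, stay at (x=6, y=4)
  < (left): blocked, stay at (x=6, y=4)
Final: (x=6, y=4)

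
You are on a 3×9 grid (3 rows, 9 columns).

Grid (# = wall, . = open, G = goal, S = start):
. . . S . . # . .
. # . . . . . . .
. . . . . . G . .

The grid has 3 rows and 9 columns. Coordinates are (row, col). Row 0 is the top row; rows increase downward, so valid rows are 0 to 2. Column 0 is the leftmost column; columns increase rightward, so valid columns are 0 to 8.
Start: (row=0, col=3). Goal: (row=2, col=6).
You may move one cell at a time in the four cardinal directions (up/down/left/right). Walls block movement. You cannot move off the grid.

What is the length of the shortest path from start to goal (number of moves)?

BFS from (row=0, col=3) until reaching (row=2, col=6):
  Distance 0: (row=0, col=3)
  Distance 1: (row=0, col=2), (row=0, col=4), (row=1, col=3)
  Distance 2: (row=0, col=1), (row=0, col=5), (row=1, col=2), (row=1, col=4), (row=2, col=3)
  Distance 3: (row=0, col=0), (row=1, col=5), (row=2, col=2), (row=2, col=4)
  Distance 4: (row=1, col=0), (row=1, col=6), (row=2, col=1), (row=2, col=5)
  Distance 5: (row=1, col=7), (row=2, col=0), (row=2, col=6)  <- goal reached here
One shortest path (5 moves): (row=0, col=3) -> (row=0, col=4) -> (row=0, col=5) -> (row=1, col=5) -> (row=1, col=6) -> (row=2, col=6)

Answer: Shortest path length: 5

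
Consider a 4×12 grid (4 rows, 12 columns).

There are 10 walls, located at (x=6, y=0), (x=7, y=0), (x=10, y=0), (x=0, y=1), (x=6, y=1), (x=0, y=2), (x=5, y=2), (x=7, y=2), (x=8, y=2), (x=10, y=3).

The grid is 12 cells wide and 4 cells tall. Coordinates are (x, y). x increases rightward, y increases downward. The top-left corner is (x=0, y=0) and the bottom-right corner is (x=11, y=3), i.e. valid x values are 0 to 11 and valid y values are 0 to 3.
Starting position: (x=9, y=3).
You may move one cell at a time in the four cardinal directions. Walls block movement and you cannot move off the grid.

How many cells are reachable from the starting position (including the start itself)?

Answer: Reachable cells: 38

Derivation:
BFS flood-fill from (x=9, y=3):
  Distance 0: (x=9, y=3)
  Distance 1: (x=9, y=2), (x=8, y=3)
  Distance 2: (x=9, y=1), (x=10, y=2), (x=7, y=3)
  Distance 3: (x=9, y=0), (x=8, y=1), (x=10, y=1), (x=11, y=2), (x=6, y=3)
  Distance 4: (x=8, y=0), (x=7, y=1), (x=11, y=1), (x=6, y=2), (x=5, y=3), (x=11, y=3)
  Distance 5: (x=11, y=0), (x=4, y=3)
  Distance 6: (x=4, y=2), (x=3, y=3)
  Distance 7: (x=4, y=1), (x=3, y=2), (x=2, y=3)
  Distance 8: (x=4, y=0), (x=3, y=1), (x=5, y=1), (x=2, y=2), (x=1, y=3)
  Distance 9: (x=3, y=0), (x=5, y=0), (x=2, y=1), (x=1, y=2), (x=0, y=3)
  Distance 10: (x=2, y=0), (x=1, y=1)
  Distance 11: (x=1, y=0)
  Distance 12: (x=0, y=0)
Total reachable: 38 (grid has 38 open cells total)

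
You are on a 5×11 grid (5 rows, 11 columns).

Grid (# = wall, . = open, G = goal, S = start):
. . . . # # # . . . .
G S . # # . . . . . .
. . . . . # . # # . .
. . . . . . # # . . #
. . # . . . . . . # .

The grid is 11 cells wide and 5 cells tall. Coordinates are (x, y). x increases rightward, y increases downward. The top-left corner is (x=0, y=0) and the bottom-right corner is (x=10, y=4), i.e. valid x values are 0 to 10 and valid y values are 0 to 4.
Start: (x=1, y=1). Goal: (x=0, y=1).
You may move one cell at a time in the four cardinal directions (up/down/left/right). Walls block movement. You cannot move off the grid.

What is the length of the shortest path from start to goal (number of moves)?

Answer: Shortest path length: 1

Derivation:
BFS from (x=1, y=1) until reaching (x=0, y=1):
  Distance 0: (x=1, y=1)
  Distance 1: (x=1, y=0), (x=0, y=1), (x=2, y=1), (x=1, y=2)  <- goal reached here
One shortest path (1 moves): (x=1, y=1) -> (x=0, y=1)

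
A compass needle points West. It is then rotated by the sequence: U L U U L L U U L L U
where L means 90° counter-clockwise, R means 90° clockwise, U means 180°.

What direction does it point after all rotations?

Answer: Final heading: South

Derivation:
Start: West
  U (U-turn (180°)) -> East
  L (left (90° counter-clockwise)) -> North
  U (U-turn (180°)) -> South
  U (U-turn (180°)) -> North
  L (left (90° counter-clockwise)) -> West
  L (left (90° counter-clockwise)) -> South
  U (U-turn (180°)) -> North
  U (U-turn (180°)) -> South
  L (left (90° counter-clockwise)) -> East
  L (left (90° counter-clockwise)) -> North
  U (U-turn (180°)) -> South
Final: South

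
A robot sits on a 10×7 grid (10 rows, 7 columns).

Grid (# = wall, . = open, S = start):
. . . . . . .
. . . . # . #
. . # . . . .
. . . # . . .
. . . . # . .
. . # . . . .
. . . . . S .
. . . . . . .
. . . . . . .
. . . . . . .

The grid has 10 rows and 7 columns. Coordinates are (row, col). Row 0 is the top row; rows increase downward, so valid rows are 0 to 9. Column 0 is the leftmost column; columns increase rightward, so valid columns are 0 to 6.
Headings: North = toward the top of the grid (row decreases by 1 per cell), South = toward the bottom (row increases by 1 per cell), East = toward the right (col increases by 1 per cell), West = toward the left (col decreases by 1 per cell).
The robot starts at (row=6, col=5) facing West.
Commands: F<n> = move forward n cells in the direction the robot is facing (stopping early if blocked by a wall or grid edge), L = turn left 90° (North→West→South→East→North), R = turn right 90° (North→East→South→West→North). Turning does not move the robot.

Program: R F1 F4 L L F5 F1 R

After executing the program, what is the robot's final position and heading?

Answer: Final position: (row=7, col=5), facing West

Derivation:
Start: (row=6, col=5), facing West
  R: turn right, now facing North
  F1: move forward 1, now at (row=5, col=5)
  F4: move forward 4, now at (row=1, col=5)
  L: turn left, now facing West
  L: turn left, now facing South
  F5: move forward 5, now at (row=6, col=5)
  F1: move forward 1, now at (row=7, col=5)
  R: turn right, now facing West
Final: (row=7, col=5), facing West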